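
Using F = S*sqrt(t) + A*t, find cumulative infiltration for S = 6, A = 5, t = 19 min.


F = S*sqrt(t) + A*t
F = 6*sqrt(19) + 5*19
F = 6*4.358899 + 95

121.1534 mm


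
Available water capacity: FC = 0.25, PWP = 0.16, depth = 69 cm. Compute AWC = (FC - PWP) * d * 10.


AWC = (FC - PWP) * d * 10
AWC = (0.25 - 0.16) * 69 * 10
AWC = 0.0900 * 69 * 10

62.1000 mm


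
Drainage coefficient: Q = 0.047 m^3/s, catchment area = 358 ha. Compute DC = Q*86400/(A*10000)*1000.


DC = Q * 86400 / (A * 10000) * 1000
DC = 0.047 * 86400 / (358 * 10000) * 1000
DC = 4060800.0000 / 3580000

1.1343 mm/day


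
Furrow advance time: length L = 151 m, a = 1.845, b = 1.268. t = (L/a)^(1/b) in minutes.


t = (L/a)^(1/b)
t = (151/1.845)^(1/1.268)
t = 81.842818^(1/1.268)

32.2597 min


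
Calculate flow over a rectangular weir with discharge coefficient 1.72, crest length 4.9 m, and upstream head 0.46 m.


Q = C * L * H^(3/2) = 1.72 * 4.9 * 0.46^1.5 = 1.72 * 4.9 * 0.311987

2.6294 m^3/s


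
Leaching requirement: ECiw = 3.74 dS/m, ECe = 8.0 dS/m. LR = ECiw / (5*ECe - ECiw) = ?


LR = ECiw / (5*ECe - ECiw)
LR = 3.74 / (5*8.0 - 3.74)
LR = 3.74 / 36.2600

0.1031


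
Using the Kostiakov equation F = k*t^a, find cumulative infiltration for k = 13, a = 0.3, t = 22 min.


F = k * t^a = 13 * 22^0.3
F = 13 * 2.527707

32.8602 mm


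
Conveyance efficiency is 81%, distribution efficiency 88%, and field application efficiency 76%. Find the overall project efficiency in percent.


Ec = 0.81, Eb = 0.88, Ea = 0.76
E = 0.81 * 0.88 * 0.76 * 100 = 54.1728%

54.1728 %


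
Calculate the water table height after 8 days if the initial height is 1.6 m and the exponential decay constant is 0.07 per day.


m = m0 * exp(-k*t)
m = 1.6 * exp(-0.07 * 8)
m = 1.6 * exp(-0.5600)

0.9139 m


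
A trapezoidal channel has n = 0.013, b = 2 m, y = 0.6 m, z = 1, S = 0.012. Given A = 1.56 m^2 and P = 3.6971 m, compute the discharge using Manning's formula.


R = A/P = 1.56/3.6971 = 0.421952
Q = (1/0.013) * 1.56 * 0.421952^(2/3) * 0.012^0.5

7.3952 m^3/s


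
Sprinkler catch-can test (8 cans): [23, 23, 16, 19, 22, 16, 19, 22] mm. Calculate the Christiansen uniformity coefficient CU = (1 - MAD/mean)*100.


mean = 20.000000 mm
MAD = 2.500000 mm
CU = (1 - 2.500000/20.000000)*100

87.5000 %


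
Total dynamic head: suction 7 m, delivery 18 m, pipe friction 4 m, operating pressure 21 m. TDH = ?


TDH = Hs + Hd + hf + Hp = 7 + 18 + 4 + 21 = 50

50 m


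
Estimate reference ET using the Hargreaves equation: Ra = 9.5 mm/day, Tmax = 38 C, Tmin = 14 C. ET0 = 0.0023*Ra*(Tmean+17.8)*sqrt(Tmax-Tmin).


Tmean = (Tmax + Tmin)/2 = (38 + 14)/2 = 26.0
ET0 = 0.0023 * 9.5 * (26.0 + 17.8) * sqrt(38 - 14)
ET0 = 0.0023 * 9.5 * 43.8 * 4.898979

4.6885 mm/day


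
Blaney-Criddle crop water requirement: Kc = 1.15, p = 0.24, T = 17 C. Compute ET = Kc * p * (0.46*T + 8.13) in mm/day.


ET = Kc * p * (0.46*T + 8.13)
ET = 1.15 * 0.24 * (0.46*17 + 8.13)
ET = 1.15 * 0.24 * 15.9500

4.4022 mm/day


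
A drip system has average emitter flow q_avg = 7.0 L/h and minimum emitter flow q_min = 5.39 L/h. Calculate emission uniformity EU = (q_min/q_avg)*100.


EU = (q_min/q_avg)*100 = (5.39/7.0)*100 = 77.0000%

77.0000 %


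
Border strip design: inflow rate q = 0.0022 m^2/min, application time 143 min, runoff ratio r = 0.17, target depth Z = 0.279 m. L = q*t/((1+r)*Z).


L = q*t/((1+r)*Z)
L = 0.0022*143/((1+0.17)*0.279)
L = 0.3146/0.32643

0.9638 m


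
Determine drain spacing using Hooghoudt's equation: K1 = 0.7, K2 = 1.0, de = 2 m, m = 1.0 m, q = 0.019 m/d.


S^2 = 8*K2*de*m/q + 4*K1*m^2/q
S^2 = 8*1.0*2*1.0/0.019 + 4*0.7*1.0^2/0.019
S = sqrt(989.4737)

31.4559 m


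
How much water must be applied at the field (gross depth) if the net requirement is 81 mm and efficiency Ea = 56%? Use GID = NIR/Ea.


Ea = 56% = 0.56
GID = NIR / Ea = 81 / 0.56 = 144.6429 mm

144.6429 mm


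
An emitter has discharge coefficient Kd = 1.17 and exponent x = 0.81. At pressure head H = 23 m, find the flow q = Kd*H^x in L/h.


q = Kd * H^x = 1.17 * 23^0.81 = 1.17 * 12.676505

14.8315 L/h


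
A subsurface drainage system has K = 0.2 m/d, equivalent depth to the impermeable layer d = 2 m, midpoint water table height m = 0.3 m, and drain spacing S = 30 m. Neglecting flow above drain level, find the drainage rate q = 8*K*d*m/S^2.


q = 8*K*d*m/S^2
q = 8*0.2*2*0.3/30^2
q = 0.9600 / 900

0.0011 m/d


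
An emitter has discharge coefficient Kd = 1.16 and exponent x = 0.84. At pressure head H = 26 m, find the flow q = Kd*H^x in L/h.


q = Kd * H^x = 1.16 * 26^0.84 = 1.16 * 15.437523

17.9075 L/h


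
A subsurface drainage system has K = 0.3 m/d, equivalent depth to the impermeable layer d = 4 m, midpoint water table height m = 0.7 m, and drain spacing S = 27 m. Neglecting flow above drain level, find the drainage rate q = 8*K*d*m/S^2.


q = 8*K*d*m/S^2
q = 8*0.3*4*0.7/27^2
q = 6.7200 / 729

0.0092 m/d


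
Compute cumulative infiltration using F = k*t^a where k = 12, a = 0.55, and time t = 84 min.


F = k * t^a = 12 * 84^0.55
F = 12 * 11.438093

137.2571 mm


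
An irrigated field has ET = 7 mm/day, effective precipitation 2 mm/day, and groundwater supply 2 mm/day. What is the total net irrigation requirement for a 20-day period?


Daily deficit = ET - Pe - GW = 7 - 2 - 2 = 3 mm/day
NIR = 3 * 20 = 60 mm

60.0000 mm


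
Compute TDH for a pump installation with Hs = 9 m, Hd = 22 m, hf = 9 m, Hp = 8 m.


TDH = Hs + Hd + hf + Hp = 9 + 22 + 9 + 8 = 48

48 m


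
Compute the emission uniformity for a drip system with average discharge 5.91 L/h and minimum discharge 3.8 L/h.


EU = (q_min/q_avg)*100 = (3.8/5.91)*100 = 64.2978%

64.2978 %


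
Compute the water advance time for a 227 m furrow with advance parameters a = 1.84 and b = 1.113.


t = (L/a)^(1/b)
t = (227/1.84)^(1/1.113)
t = 123.369565^(1/1.113)

75.6647 min


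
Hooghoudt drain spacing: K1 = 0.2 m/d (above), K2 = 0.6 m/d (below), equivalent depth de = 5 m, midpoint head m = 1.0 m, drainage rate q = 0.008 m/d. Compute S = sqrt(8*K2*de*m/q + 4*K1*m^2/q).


S^2 = 8*K2*de*m/q + 4*K1*m^2/q
S^2 = 8*0.6*5*1.0/0.008 + 4*0.2*1.0^2/0.008
S = sqrt(3100.0000)

55.6776 m


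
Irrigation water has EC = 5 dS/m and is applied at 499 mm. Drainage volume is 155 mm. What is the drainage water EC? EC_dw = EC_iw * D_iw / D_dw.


EC_dw = EC_iw * D_iw / D_dw
EC_dw = 5 * 499 / 155
EC_dw = 2495 / 155

16.0968 dS/m


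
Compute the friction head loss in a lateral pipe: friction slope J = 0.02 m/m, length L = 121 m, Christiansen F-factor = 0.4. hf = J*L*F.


hf = J * L * F = 0.02 * 121 * 0.4 = 0.9680 m

0.9680 m


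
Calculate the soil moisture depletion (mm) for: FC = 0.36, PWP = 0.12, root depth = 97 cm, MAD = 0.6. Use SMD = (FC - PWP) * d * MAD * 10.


SMD = (FC - PWP) * d * MAD * 10
SMD = (0.36 - 0.12) * 97 * 0.6 * 10
SMD = 0.2400 * 97 * 0.6 * 10

139.6800 mm


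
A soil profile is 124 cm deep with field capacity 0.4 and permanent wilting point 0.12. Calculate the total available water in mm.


AWC = (FC - PWP) * d * 10
AWC = (0.4 - 0.12) * 124 * 10
AWC = 0.2800 * 124 * 10

347.2000 mm


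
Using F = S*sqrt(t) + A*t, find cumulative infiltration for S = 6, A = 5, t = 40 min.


F = S*sqrt(t) + A*t
F = 6*sqrt(40) + 5*40
F = 6*6.324555 + 200

237.9473 mm


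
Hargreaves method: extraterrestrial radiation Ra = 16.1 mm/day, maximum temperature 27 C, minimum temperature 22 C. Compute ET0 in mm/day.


Tmean = (Tmax + Tmin)/2 = (27 + 22)/2 = 24.5
ET0 = 0.0023 * 16.1 * (24.5 + 17.8) * sqrt(27 - 22)
ET0 = 0.0023 * 16.1 * 42.3 * 2.236068

3.5025 mm/day


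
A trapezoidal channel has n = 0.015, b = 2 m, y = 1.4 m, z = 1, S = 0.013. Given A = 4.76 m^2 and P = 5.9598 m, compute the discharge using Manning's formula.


R = A/P = 4.76/5.9598 = 0.798685
Q = (1/0.015) * 4.76 * 0.798685^(2/3) * 0.013^0.5

31.1462 m^3/s


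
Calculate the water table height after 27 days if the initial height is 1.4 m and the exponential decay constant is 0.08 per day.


m = m0 * exp(-k*t)
m = 1.4 * exp(-0.08 * 27)
m = 1.4 * exp(-2.1600)

0.1615 m


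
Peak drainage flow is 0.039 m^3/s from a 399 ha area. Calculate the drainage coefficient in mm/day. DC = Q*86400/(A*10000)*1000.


DC = Q * 86400 / (A * 10000) * 1000
DC = 0.039 * 86400 / (399 * 10000) * 1000
DC = 3369600.0000 / 3990000

0.8445 mm/day


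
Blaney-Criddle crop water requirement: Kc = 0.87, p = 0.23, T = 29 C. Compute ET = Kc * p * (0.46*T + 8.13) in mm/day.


ET = Kc * p * (0.46*T + 8.13)
ET = 0.87 * 0.23 * (0.46*29 + 8.13)
ET = 0.87 * 0.23 * 21.4700

4.2961 mm/day


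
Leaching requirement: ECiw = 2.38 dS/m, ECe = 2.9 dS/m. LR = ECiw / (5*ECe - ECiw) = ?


LR = ECiw / (5*ECe - ECiw)
LR = 2.38 / (5*2.9 - 2.38)
LR = 2.38 / 12.1200

0.1964


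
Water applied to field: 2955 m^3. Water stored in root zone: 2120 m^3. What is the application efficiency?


Ea = V_root / V_field * 100 = 2120 / 2955 * 100 = 71.7428%

71.7428 %


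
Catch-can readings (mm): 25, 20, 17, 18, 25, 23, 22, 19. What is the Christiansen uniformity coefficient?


mean = 21.125000 mm
MAD = 2.625000 mm
CU = (1 - 2.625000/21.125000)*100

87.5740 %


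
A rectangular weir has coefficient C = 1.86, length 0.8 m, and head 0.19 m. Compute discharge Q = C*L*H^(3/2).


Q = C * L * H^(3/2) = 1.86 * 0.8 * 0.19^1.5 = 1.86 * 0.8 * 0.082819

0.1232 m^3/s


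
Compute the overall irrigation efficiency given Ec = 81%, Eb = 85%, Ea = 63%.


Ec = 0.81, Eb = 0.85, Ea = 0.63
E = 0.81 * 0.85 * 0.63 * 100 = 43.3755%

43.3755 %


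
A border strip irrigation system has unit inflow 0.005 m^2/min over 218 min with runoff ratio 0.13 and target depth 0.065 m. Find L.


L = q*t/((1+r)*Z)
L = 0.005*218/((1+0.13)*0.065)
L = 1.09/0.07345

14.8400 m


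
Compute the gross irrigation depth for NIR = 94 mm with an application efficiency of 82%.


Ea = 82% = 0.82
GID = NIR / Ea = 94 / 0.82 = 114.6341 mm

114.6341 mm


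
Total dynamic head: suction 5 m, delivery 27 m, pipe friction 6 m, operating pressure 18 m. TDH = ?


TDH = Hs + Hd + hf + Hp = 5 + 27 + 6 + 18 = 56

56 m


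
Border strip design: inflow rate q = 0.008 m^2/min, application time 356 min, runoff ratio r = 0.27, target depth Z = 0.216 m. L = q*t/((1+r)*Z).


L = q*t/((1+r)*Z)
L = 0.008*356/((1+0.27)*0.216)
L = 2.848/0.27432

10.3820 m


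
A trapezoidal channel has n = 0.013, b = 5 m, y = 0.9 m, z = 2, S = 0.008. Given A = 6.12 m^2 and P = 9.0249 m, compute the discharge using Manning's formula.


R = A/P = 6.12/9.0249 = 0.678124
Q = (1/0.013) * 6.12 * 0.678124^(2/3) * 0.008^0.5

32.5007 m^3/s


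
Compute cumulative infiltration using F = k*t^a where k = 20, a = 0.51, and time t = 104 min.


F = k * t^a = 20 * 104^0.51
F = 20 * 10.682847

213.6569 mm


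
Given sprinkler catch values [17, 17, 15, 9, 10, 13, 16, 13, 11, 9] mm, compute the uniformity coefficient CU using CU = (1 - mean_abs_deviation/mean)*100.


mean = 13.000000 mm
MAD = 2.600000 mm
CU = (1 - 2.600000/13.000000)*100

80.0000 %


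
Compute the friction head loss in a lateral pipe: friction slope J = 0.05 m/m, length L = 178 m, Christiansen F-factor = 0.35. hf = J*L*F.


hf = J * L * F = 0.05 * 178 * 0.35 = 3.1150 m

3.1150 m


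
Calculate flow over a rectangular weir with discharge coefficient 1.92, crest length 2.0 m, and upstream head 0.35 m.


Q = C * L * H^(3/2) = 1.92 * 2.0 * 0.35^1.5 = 1.92 * 2.0 * 0.207063

0.7951 m^3/s


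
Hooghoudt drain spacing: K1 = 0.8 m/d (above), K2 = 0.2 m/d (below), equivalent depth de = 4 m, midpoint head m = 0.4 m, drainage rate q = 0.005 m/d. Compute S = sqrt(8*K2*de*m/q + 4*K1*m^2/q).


S^2 = 8*K2*de*m/q + 4*K1*m^2/q
S^2 = 8*0.2*4*0.4/0.005 + 4*0.8*0.4^2/0.005
S = sqrt(614.4000)

24.7871 m


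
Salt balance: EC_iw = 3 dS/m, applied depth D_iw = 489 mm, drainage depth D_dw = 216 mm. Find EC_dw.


EC_dw = EC_iw * D_iw / D_dw
EC_dw = 3 * 489 / 216
EC_dw = 1467 / 216

6.7917 dS/m


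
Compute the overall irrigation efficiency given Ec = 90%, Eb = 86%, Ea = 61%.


Ec = 0.9, Eb = 0.86, Ea = 0.61
E = 0.9 * 0.86 * 0.61 * 100 = 47.2140%

47.2140 %


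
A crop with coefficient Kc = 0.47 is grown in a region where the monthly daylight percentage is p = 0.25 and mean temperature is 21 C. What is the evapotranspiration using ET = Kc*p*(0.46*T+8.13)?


ET = Kc * p * (0.46*T + 8.13)
ET = 0.47 * 0.25 * (0.46*21 + 8.13)
ET = 0.47 * 0.25 * 17.7900

2.0903 mm/day


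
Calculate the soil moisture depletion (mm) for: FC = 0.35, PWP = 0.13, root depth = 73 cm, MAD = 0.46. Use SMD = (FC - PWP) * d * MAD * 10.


SMD = (FC - PWP) * d * MAD * 10
SMD = (0.35 - 0.13) * 73 * 0.46 * 10
SMD = 0.2200 * 73 * 0.46 * 10

73.8760 mm


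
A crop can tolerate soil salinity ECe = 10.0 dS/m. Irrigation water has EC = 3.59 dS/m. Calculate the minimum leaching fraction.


LR = ECiw / (5*ECe - ECiw)
LR = 3.59 / (5*10.0 - 3.59)
LR = 3.59 / 46.4100

0.0774


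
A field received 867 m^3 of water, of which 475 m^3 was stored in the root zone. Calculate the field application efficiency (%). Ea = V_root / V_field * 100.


Ea = V_root / V_field * 100 = 475 / 867 * 100 = 54.7866%

54.7866 %


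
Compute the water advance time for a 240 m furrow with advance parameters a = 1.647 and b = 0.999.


t = (L/a)^(1/b)
t = (240/1.647)^(1/0.999)
t = 145.719490^(1/0.999)

146.4480 min


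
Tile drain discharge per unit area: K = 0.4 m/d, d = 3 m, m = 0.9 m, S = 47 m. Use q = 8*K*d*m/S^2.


q = 8*K*d*m/S^2
q = 8*0.4*3*0.9/47^2
q = 8.6400 / 2209

0.0039 m/d


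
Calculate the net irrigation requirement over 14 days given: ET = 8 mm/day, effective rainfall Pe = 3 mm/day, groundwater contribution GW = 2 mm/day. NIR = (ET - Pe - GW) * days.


Daily deficit = ET - Pe - GW = 8 - 3 - 2 = 3 mm/day
NIR = 3 * 14 = 42 mm

42.0000 mm


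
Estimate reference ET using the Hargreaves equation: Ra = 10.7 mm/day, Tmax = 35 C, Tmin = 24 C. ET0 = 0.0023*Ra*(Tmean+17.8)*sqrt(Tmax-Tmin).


Tmean = (Tmax + Tmin)/2 = (35 + 24)/2 = 29.5
ET0 = 0.0023 * 10.7 * (29.5 + 17.8) * sqrt(35 - 24)
ET0 = 0.0023 * 10.7 * 47.3 * 3.316625

3.8607 mm/day


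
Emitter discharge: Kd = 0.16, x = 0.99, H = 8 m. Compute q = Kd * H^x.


q = Kd * H^x = 0.16 * 8^0.99 = 0.16 * 7.835362

1.2537 L/h


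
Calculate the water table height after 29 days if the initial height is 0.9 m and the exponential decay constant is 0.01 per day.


m = m0 * exp(-k*t)
m = 0.9 * exp(-0.01 * 29)
m = 0.9 * exp(-0.2900)

0.6734 m


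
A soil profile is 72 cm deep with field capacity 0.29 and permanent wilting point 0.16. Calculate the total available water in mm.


AWC = (FC - PWP) * d * 10
AWC = (0.29 - 0.16) * 72 * 10
AWC = 0.1300 * 72 * 10

93.6000 mm


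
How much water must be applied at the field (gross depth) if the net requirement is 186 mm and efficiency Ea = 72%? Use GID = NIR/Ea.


Ea = 72% = 0.72
GID = NIR / Ea = 186 / 0.72 = 258.3333 mm

258.3333 mm


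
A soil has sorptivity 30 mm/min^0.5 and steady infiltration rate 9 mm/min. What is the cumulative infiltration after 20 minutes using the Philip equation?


F = S*sqrt(t) + A*t
F = 30*sqrt(20) + 9*20
F = 30*4.472136 + 180

314.1641 mm


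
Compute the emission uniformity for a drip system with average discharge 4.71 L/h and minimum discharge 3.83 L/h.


EU = (q_min/q_avg)*100 = (3.83/4.71)*100 = 81.3163%

81.3163 %


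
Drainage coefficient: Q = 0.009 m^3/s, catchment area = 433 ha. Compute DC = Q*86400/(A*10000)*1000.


DC = Q * 86400 / (A * 10000) * 1000
DC = 0.009 * 86400 / (433 * 10000) * 1000
DC = 777600.0000 / 4330000

0.1796 mm/day


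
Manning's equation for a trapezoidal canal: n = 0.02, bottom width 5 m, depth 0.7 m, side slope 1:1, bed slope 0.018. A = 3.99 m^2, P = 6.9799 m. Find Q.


R = A/P = 3.99/6.9799 = 0.571641
Q = (1/0.02) * 3.99 * 0.571641^(2/3) * 0.018^0.5

18.4358 m^3/s


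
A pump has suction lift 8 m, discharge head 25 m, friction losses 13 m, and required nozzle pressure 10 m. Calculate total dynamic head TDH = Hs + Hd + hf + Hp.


TDH = Hs + Hd + hf + Hp = 8 + 25 + 13 + 10 = 56

56 m


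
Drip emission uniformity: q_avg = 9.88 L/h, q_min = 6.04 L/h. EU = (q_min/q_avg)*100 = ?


EU = (q_min/q_avg)*100 = (6.04/9.88)*100 = 61.1336%

61.1336 %


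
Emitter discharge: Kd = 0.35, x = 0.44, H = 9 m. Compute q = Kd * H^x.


q = Kd * H^x = 0.35 * 9^0.44 = 0.35 * 2.629461

0.9203 L/h


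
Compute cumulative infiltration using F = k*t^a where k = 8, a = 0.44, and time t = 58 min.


F = k * t^a = 8 * 58^0.44
F = 8 * 5.969093

47.7527 mm


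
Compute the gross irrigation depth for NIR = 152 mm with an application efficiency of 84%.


Ea = 84% = 0.84
GID = NIR / Ea = 152 / 0.84 = 180.9524 mm

180.9524 mm


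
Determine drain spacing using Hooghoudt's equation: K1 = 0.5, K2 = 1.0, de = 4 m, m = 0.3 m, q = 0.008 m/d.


S^2 = 8*K2*de*m/q + 4*K1*m^2/q
S^2 = 8*1.0*4*0.3/0.008 + 4*0.5*0.3^2/0.008
S = sqrt(1222.5000)

34.9643 m


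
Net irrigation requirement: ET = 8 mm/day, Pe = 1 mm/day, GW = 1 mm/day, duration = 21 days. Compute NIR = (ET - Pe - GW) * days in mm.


Daily deficit = ET - Pe - GW = 8 - 1 - 1 = 6 mm/day
NIR = 6 * 21 = 126 mm

126.0000 mm


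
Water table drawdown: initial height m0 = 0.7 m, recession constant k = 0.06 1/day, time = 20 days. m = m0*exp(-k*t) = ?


m = m0 * exp(-k*t)
m = 0.7 * exp(-0.06 * 20)
m = 0.7 * exp(-1.2000)

0.2108 m


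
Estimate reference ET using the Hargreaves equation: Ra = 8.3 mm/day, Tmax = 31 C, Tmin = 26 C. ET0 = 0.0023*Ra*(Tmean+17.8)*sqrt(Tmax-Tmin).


Tmean = (Tmax + Tmin)/2 = (31 + 26)/2 = 28.5
ET0 = 0.0023 * 8.3 * (28.5 + 17.8) * sqrt(31 - 26)
ET0 = 0.0023 * 8.3 * 46.3 * 2.236068

1.9764 mm/day


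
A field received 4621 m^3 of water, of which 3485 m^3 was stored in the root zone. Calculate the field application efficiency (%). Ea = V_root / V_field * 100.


Ea = V_root / V_field * 100 = 3485 / 4621 * 100 = 75.4166%

75.4166 %


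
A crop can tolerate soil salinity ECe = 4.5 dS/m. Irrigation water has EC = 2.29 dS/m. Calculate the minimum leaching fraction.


LR = ECiw / (5*ECe - ECiw)
LR = 2.29 / (5*4.5 - 2.29)
LR = 2.29 / 20.2100

0.1133


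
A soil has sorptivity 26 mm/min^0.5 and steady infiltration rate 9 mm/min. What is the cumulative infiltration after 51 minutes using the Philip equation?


F = S*sqrt(t) + A*t
F = 26*sqrt(51) + 9*51
F = 26*7.141428 + 459

644.6771 mm


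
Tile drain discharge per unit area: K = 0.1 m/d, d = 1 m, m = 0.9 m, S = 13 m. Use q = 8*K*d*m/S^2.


q = 8*K*d*m/S^2
q = 8*0.1*1*0.9/13^2
q = 0.7200 / 169

0.0043 m/d


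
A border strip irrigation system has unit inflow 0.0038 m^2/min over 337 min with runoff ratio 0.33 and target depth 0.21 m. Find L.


L = q*t/((1+r)*Z)
L = 0.0038*337/((1+0.33)*0.21)
L = 1.2806/0.2793

4.5850 m


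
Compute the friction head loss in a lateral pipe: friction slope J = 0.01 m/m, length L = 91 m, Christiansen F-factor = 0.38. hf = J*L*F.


hf = J * L * F = 0.01 * 91 * 0.38 = 0.3458 m

0.3458 m


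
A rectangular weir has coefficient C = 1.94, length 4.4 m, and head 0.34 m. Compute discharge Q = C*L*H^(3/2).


Q = C * L * H^(3/2) = 1.94 * 4.4 * 0.34^1.5 = 1.94 * 4.4 * 0.198252

1.6923 m^3/s


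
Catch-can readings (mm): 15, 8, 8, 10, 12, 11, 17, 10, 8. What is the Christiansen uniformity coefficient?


mean = 11.000000 mm
MAD = 2.444444 mm
CU = (1 - 2.444444/11.000000)*100

77.7778 %


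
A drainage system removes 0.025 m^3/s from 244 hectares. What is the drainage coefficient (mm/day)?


DC = Q * 86400 / (A * 10000) * 1000
DC = 0.025 * 86400 / (244 * 10000) * 1000
DC = 2160000.0000 / 2440000

0.8852 mm/day


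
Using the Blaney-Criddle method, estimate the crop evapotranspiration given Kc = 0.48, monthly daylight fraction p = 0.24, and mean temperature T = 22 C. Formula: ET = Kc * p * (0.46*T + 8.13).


ET = Kc * p * (0.46*T + 8.13)
ET = 0.48 * 0.24 * (0.46*22 + 8.13)
ET = 0.48 * 0.24 * 18.2500

2.1024 mm/day


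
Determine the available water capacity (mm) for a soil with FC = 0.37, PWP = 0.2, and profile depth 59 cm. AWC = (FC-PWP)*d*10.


AWC = (FC - PWP) * d * 10
AWC = (0.37 - 0.2) * 59 * 10
AWC = 0.1700 * 59 * 10

100.3000 mm


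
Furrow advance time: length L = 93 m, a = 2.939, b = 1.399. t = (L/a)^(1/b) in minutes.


t = (L/a)^(1/b)
t = (93/2.939)^(1/1.399)
t = 31.643416^(1/1.399)

11.8140 min


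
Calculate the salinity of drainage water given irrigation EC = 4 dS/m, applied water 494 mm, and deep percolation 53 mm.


EC_dw = EC_iw * D_iw / D_dw
EC_dw = 4 * 494 / 53
EC_dw = 1976 / 53

37.2830 dS/m


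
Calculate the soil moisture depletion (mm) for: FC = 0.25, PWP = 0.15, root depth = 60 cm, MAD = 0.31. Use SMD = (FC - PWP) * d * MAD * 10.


SMD = (FC - PWP) * d * MAD * 10
SMD = (0.25 - 0.15) * 60 * 0.31 * 10
SMD = 0.1000 * 60 * 0.31 * 10

18.6000 mm


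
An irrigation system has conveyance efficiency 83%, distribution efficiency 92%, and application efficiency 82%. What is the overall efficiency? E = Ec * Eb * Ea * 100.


Ec = 0.83, Eb = 0.92, Ea = 0.82
E = 0.83 * 0.92 * 0.82 * 100 = 62.6152%

62.6152 %


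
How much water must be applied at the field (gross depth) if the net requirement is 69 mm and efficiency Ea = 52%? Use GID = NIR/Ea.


Ea = 52% = 0.52
GID = NIR / Ea = 69 / 0.52 = 132.6923 mm

132.6923 mm


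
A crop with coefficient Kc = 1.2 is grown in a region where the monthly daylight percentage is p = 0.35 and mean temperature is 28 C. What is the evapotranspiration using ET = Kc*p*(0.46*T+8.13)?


ET = Kc * p * (0.46*T + 8.13)
ET = 1.2 * 0.35 * (0.46*28 + 8.13)
ET = 1.2 * 0.35 * 21.0100

8.8242 mm/day


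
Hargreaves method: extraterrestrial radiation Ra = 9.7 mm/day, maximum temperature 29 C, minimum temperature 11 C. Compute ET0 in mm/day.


Tmean = (Tmax + Tmin)/2 = (29 + 11)/2 = 20.0
ET0 = 0.0023 * 9.7 * (20.0 + 17.8) * sqrt(29 - 11)
ET0 = 0.0023 * 9.7 * 37.8 * 4.242641

3.5779 mm/day


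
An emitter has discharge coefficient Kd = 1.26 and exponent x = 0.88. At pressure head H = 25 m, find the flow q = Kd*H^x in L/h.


q = Kd * H^x = 1.26 * 25^0.88 = 1.26 * 16.989759

21.4071 L/h


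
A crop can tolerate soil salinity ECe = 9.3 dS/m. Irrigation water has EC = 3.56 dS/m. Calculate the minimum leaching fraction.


LR = ECiw / (5*ECe - ECiw)
LR = 3.56 / (5*9.3 - 3.56)
LR = 3.56 / 42.9400

0.0829


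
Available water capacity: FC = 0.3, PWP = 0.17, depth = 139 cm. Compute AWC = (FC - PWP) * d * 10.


AWC = (FC - PWP) * d * 10
AWC = (0.3 - 0.17) * 139 * 10
AWC = 0.1300 * 139 * 10

180.7000 mm


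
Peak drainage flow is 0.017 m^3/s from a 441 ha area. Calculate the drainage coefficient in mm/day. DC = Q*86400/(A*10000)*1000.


DC = Q * 86400 / (A * 10000) * 1000
DC = 0.017 * 86400 / (441 * 10000) * 1000
DC = 1468800.0000 / 4410000

0.3331 mm/day


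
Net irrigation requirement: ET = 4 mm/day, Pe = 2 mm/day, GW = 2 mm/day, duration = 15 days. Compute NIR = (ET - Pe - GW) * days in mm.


Daily deficit = ET - Pe - GW = 4 - 2 - 2 = 0 mm/day
NIR = 0 * 15 = 0 mm

0 mm


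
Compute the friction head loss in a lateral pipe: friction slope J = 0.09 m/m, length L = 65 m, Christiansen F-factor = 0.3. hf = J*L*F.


hf = J * L * F = 0.09 * 65 * 0.3 = 1.7550 m

1.7550 m


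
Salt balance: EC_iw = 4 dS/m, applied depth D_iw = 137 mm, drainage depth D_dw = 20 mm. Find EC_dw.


EC_dw = EC_iw * D_iw / D_dw
EC_dw = 4 * 137 / 20
EC_dw = 548 / 20

27.4000 dS/m


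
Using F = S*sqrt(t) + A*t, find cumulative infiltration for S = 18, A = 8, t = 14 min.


F = S*sqrt(t) + A*t
F = 18*sqrt(14) + 8*14
F = 18*3.741657 + 112

179.3498 mm


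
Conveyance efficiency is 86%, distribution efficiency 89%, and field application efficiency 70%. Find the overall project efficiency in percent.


Ec = 0.86, Eb = 0.89, Ea = 0.7
E = 0.86 * 0.89 * 0.7 * 100 = 53.5780%

53.5780 %


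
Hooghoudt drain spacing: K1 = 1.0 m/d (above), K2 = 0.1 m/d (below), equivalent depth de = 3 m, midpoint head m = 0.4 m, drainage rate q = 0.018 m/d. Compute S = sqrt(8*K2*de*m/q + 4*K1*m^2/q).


S^2 = 8*K2*de*m/q + 4*K1*m^2/q
S^2 = 8*0.1*3*0.4/0.018 + 4*1.0*0.4^2/0.018
S = sqrt(88.8889)

9.4281 m


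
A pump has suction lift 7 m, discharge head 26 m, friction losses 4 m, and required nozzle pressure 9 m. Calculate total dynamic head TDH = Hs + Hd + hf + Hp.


TDH = Hs + Hd + hf + Hp = 7 + 26 + 4 + 9 = 46

46 m


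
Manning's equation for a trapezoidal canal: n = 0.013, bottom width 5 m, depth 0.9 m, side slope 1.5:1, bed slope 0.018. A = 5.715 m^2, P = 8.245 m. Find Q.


R = A/P = 5.715/8.245 = 0.693147
Q = (1/0.013) * 5.715 * 0.693147^(2/3) * 0.018^0.5

46.1948 m^3/s


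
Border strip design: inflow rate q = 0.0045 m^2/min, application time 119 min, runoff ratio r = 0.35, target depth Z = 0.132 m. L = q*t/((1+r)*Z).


L = q*t/((1+r)*Z)
L = 0.0045*119/((1+0.35)*0.132)
L = 0.5355/0.1782

3.0051 m


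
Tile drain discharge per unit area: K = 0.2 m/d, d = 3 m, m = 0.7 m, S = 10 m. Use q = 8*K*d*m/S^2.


q = 8*K*d*m/S^2
q = 8*0.2*3*0.7/10^2
q = 3.3600 / 100

0.0336 m/d


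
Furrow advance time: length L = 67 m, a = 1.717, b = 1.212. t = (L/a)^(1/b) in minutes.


t = (L/a)^(1/b)
t = (67/1.717)^(1/1.212)
t = 39.021549^(1/1.212)

20.5569 min


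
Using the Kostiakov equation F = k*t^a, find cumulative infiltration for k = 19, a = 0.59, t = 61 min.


F = k * t^a = 19 * 61^0.59
F = 19 * 11.306927

214.8316 mm


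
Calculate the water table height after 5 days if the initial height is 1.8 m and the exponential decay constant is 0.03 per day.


m = m0 * exp(-k*t)
m = 1.8 * exp(-0.03 * 5)
m = 1.8 * exp(-0.1500)

1.5493 m


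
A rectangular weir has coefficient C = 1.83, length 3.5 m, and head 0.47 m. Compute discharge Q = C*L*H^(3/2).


Q = C * L * H^(3/2) = 1.83 * 3.5 * 0.47^1.5 = 1.83 * 3.5 * 0.322216

2.0638 m^3/s


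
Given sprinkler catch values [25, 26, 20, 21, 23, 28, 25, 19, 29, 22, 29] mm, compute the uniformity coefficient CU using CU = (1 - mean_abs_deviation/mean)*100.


mean = 24.272727 mm
MAD = 2.975207 mm
CU = (1 - 2.975207/24.272727)*100

87.7426 %


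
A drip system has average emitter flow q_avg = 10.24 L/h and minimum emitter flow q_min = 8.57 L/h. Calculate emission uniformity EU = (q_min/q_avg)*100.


EU = (q_min/q_avg)*100 = (8.57/10.24)*100 = 83.6914%

83.6914 %


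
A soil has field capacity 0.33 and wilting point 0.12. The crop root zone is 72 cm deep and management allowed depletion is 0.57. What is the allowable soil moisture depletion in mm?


SMD = (FC - PWP) * d * MAD * 10
SMD = (0.33 - 0.12) * 72 * 0.57 * 10
SMD = 0.2100 * 72 * 0.57 * 10

86.1840 mm


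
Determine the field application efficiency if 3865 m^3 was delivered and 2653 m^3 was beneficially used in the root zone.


Ea = V_root / V_field * 100 = 2653 / 3865 * 100 = 68.6417%

68.6417 %


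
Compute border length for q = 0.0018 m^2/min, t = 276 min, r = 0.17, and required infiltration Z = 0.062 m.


L = q*t/((1+r)*Z)
L = 0.0018*276/((1+0.17)*0.062)
L = 0.4968/0.07254

6.8486 m


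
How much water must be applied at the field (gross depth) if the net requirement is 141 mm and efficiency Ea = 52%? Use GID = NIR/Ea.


Ea = 52% = 0.52
GID = NIR / Ea = 141 / 0.52 = 271.1538 mm

271.1538 mm


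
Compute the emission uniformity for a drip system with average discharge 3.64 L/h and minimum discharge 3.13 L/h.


EU = (q_min/q_avg)*100 = (3.13/3.64)*100 = 85.9890%

85.9890 %


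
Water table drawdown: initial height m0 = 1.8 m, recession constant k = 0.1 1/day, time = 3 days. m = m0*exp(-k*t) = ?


m = m0 * exp(-k*t)
m = 1.8 * exp(-0.1 * 3)
m = 1.8 * exp(-0.3000)

1.3335 m


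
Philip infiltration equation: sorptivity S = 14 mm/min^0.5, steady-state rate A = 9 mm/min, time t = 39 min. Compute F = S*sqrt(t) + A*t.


F = S*sqrt(t) + A*t
F = 14*sqrt(39) + 9*39
F = 14*6.244998 + 351

438.4300 mm


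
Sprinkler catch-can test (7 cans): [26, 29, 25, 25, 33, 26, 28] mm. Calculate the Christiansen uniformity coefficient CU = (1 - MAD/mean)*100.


mean = 27.428571 mm
MAD = 2.204082 mm
CU = (1 - 2.204082/27.428571)*100

91.9643 %


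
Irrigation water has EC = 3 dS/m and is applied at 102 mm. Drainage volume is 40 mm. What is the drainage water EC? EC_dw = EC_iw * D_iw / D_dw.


EC_dw = EC_iw * D_iw / D_dw
EC_dw = 3 * 102 / 40
EC_dw = 306 / 40

7.6500 dS/m


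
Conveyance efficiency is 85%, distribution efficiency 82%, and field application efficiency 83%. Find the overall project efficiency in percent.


Ec = 0.85, Eb = 0.82, Ea = 0.83
E = 0.85 * 0.82 * 0.83 * 100 = 57.8510%

57.8510 %


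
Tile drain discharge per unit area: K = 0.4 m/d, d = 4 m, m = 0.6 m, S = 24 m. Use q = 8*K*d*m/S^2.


q = 8*K*d*m/S^2
q = 8*0.4*4*0.6/24^2
q = 7.6800 / 576

0.0133 m/d


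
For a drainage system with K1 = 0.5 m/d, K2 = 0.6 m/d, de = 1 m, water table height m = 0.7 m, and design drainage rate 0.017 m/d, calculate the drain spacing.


S^2 = 8*K2*de*m/q + 4*K1*m^2/q
S^2 = 8*0.6*1*0.7/0.017 + 4*0.5*0.7^2/0.017
S = sqrt(255.2941)

15.9779 m


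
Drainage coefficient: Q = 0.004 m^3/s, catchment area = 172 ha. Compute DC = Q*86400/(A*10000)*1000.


DC = Q * 86400 / (A * 10000) * 1000
DC = 0.004 * 86400 / (172 * 10000) * 1000
DC = 345600.0000 / 1720000

0.2009 mm/day


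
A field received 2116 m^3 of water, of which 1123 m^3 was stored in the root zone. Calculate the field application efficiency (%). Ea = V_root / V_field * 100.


Ea = V_root / V_field * 100 = 1123 / 2116 * 100 = 53.0718%

53.0718 %


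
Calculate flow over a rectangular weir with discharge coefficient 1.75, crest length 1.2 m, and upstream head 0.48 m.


Q = C * L * H^(3/2) = 1.75 * 1.2 * 0.48^1.5 = 1.75 * 1.2 * 0.332554

0.6984 m^3/s


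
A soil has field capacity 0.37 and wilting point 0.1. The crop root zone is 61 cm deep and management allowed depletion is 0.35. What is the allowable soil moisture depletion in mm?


SMD = (FC - PWP) * d * MAD * 10
SMD = (0.37 - 0.1) * 61 * 0.35 * 10
SMD = 0.2700 * 61 * 0.35 * 10

57.6450 mm


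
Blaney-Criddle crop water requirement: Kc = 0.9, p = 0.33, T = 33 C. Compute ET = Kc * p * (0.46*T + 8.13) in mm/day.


ET = Kc * p * (0.46*T + 8.13)
ET = 0.9 * 0.33 * (0.46*33 + 8.13)
ET = 0.9 * 0.33 * 23.3100

6.9231 mm/day


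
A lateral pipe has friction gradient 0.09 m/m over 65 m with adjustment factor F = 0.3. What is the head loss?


hf = J * L * F = 0.09 * 65 * 0.3 = 1.7550 m

1.7550 m


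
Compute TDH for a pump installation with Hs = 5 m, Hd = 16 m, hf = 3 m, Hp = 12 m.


TDH = Hs + Hd + hf + Hp = 5 + 16 + 3 + 12 = 36

36 m


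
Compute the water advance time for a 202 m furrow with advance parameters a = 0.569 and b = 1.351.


t = (L/a)^(1/b)
t = (202/0.569)^(1/1.351)
t = 355.008787^(1/1.351)

77.2090 min


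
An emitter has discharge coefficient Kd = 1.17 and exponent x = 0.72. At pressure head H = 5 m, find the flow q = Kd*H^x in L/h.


q = Kd * H^x = 1.17 * 5^0.72 = 1.17 * 3.186093

3.7277 L/h


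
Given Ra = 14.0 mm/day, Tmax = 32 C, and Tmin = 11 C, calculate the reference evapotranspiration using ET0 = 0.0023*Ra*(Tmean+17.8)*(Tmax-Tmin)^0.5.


Tmean = (Tmax + Tmin)/2 = (32 + 11)/2 = 21.5
ET0 = 0.0023 * 14.0 * (21.5 + 17.8) * sqrt(32 - 11)
ET0 = 0.0023 * 14.0 * 39.3 * 4.582576

5.7991 mm/day


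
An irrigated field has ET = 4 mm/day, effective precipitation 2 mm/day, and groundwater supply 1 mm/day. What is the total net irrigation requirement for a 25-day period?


Daily deficit = ET - Pe - GW = 4 - 2 - 1 = 1 mm/day
NIR = 1 * 25 = 25 mm

25.0000 mm


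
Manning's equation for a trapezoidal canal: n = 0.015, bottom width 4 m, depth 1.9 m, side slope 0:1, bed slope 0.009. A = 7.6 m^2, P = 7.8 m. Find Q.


R = A/P = 7.6/7.8 = 0.974359
Q = (1/0.015) * 7.6 * 0.974359^(2/3) * 0.009^0.5

47.2414 m^3/s


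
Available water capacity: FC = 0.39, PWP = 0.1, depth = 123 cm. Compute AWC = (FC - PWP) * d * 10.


AWC = (FC - PWP) * d * 10
AWC = (0.39 - 0.1) * 123 * 10
AWC = 0.2900 * 123 * 10

356.7000 mm


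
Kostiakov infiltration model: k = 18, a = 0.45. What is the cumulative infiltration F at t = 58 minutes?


F = k * t^a = 18 * 58^0.45
F = 18 * 6.216452

111.8961 mm


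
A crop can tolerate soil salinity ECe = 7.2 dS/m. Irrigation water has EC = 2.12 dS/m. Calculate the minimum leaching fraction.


LR = ECiw / (5*ECe - ECiw)
LR = 2.12 / (5*7.2 - 2.12)
LR = 2.12 / 33.8800

0.0626


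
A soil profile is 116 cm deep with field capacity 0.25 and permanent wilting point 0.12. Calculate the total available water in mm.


AWC = (FC - PWP) * d * 10
AWC = (0.25 - 0.12) * 116 * 10
AWC = 0.1300 * 116 * 10

150.8000 mm


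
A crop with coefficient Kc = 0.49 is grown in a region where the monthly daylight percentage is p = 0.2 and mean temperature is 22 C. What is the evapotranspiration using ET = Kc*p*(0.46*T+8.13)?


ET = Kc * p * (0.46*T + 8.13)
ET = 0.49 * 0.2 * (0.46*22 + 8.13)
ET = 0.49 * 0.2 * 18.2500

1.7885 mm/day


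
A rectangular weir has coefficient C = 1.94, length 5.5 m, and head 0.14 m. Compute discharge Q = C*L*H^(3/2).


Q = C * L * H^(3/2) = 1.94 * 5.5 * 0.14^1.5 = 1.94 * 5.5 * 0.052383

0.5589 m^3/s


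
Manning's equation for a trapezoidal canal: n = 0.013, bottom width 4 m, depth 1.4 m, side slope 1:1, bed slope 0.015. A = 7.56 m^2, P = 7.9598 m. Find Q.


R = A/P = 7.56/7.9598 = 0.949773
Q = (1/0.013) * 7.56 * 0.949773^(2/3) * 0.015^0.5

68.8183 m^3/s


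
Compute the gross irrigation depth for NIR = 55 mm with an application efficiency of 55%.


Ea = 55% = 0.55
GID = NIR / Ea = 55 / 0.55 = 100.0000 mm

100.0000 mm


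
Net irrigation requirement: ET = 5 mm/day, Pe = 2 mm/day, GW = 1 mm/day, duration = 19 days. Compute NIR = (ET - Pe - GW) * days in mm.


Daily deficit = ET - Pe - GW = 5 - 2 - 1 = 2 mm/day
NIR = 2 * 19 = 38 mm

38.0000 mm


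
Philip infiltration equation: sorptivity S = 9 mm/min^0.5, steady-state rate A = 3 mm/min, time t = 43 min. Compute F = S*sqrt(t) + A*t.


F = S*sqrt(t) + A*t
F = 9*sqrt(43) + 3*43
F = 9*6.557439 + 129

188.0170 mm


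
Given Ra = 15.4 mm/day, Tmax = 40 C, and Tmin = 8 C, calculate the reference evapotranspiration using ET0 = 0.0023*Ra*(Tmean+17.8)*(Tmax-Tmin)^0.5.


Tmean = (Tmax + Tmin)/2 = (40 + 8)/2 = 24.0
ET0 = 0.0023 * 15.4 * (24.0 + 17.8) * sqrt(40 - 8)
ET0 = 0.0023 * 15.4 * 41.8 * 5.656854

8.3753 mm/day


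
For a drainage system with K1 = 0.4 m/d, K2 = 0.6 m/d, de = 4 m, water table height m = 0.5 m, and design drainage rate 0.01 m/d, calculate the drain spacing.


S^2 = 8*K2*de*m/q + 4*K1*m^2/q
S^2 = 8*0.6*4*0.5/0.01 + 4*0.4*0.5^2/0.01
S = sqrt(1000.0000)

31.6228 m


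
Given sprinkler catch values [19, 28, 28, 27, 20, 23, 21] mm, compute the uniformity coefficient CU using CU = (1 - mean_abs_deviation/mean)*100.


mean = 23.714286 mm
MAD = 3.387755 mm
CU = (1 - 3.387755/23.714286)*100

85.7143 %


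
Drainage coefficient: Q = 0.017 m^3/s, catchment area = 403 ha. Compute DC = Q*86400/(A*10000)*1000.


DC = Q * 86400 / (A * 10000) * 1000
DC = 0.017 * 86400 / (403 * 10000) * 1000
DC = 1468800.0000 / 4030000

0.3645 mm/day


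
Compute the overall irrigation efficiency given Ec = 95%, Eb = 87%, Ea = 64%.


Ec = 0.95, Eb = 0.87, Ea = 0.64
E = 0.95 * 0.87 * 0.64 * 100 = 52.8960%

52.8960 %


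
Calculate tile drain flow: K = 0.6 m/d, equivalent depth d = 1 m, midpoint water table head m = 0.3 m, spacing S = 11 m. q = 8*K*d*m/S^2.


q = 8*K*d*m/S^2
q = 8*0.6*1*0.3/11^2
q = 1.4400 / 121

0.0119 m/d


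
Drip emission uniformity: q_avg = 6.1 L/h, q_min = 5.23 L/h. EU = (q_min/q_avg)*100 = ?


EU = (q_min/q_avg)*100 = (5.23/6.1)*100 = 85.7377%

85.7377 %


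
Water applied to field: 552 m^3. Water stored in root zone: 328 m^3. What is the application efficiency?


Ea = V_root / V_field * 100 = 328 / 552 * 100 = 59.4203%

59.4203 %


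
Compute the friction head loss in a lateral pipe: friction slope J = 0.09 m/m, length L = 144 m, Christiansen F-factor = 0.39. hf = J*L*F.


hf = J * L * F = 0.09 * 144 * 0.39 = 5.0544 m

5.0544 m


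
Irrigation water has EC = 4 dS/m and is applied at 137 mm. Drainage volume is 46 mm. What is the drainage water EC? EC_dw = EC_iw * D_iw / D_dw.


EC_dw = EC_iw * D_iw / D_dw
EC_dw = 4 * 137 / 46
EC_dw = 548 / 46

11.9130 dS/m


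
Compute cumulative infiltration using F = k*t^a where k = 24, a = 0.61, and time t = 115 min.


F = k * t^a = 24 * 115^0.61
F = 24 * 18.072810

433.7474 mm


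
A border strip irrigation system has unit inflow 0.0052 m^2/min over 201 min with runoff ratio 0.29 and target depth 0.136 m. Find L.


L = q*t/((1+r)*Z)
L = 0.0052*201/((1+0.29)*0.136)
L = 1.0452/0.17544

5.9576 m


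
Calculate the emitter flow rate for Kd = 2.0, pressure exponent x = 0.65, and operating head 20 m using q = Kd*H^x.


q = Kd * H^x = 2.0 * 20^0.65 = 2.0 * 7.009217

14.0184 L/h


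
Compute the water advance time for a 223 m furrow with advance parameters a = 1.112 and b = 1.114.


t = (L/a)^(1/b)
t = (223/1.112)^(1/1.114)
t = 200.539568^(1/1.114)

116.5754 min


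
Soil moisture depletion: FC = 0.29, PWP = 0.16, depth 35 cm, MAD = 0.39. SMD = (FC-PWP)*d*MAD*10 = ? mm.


SMD = (FC - PWP) * d * MAD * 10
SMD = (0.29 - 0.16) * 35 * 0.39 * 10
SMD = 0.1300 * 35 * 0.39 * 10

17.7450 mm


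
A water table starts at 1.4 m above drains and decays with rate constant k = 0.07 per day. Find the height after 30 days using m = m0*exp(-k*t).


m = m0 * exp(-k*t)
m = 1.4 * exp(-0.07 * 30)
m = 1.4 * exp(-2.1000)

0.1714 m


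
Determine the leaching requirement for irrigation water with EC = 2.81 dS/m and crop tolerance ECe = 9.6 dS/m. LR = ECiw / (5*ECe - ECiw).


LR = ECiw / (5*ECe - ECiw)
LR = 2.81 / (5*9.6 - 2.81)
LR = 2.81 / 45.1900

0.0622


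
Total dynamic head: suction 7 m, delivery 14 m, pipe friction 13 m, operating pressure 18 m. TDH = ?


TDH = Hs + Hd + hf + Hp = 7 + 14 + 13 + 18 = 52

52 m


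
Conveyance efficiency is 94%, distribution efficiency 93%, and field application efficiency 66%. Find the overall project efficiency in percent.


Ec = 0.94, Eb = 0.93, Ea = 0.66
E = 0.94 * 0.93 * 0.66 * 100 = 57.6972%

57.6972 %


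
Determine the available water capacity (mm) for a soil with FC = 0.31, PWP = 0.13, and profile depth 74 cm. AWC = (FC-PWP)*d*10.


AWC = (FC - PWP) * d * 10
AWC = (0.31 - 0.13) * 74 * 10
AWC = 0.1800 * 74 * 10

133.2000 mm


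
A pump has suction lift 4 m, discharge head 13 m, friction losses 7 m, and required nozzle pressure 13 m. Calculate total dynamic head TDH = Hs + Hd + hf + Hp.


TDH = Hs + Hd + hf + Hp = 4 + 13 + 7 + 13 = 37

37 m


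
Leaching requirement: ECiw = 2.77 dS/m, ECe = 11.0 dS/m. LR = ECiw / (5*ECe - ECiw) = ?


LR = ECiw / (5*ECe - ECiw)
LR = 2.77 / (5*11.0 - 2.77)
LR = 2.77 / 52.2300

0.0530


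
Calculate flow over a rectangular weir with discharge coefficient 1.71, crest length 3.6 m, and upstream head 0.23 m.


Q = C * L * H^(3/2) = 1.71 * 3.6 * 0.23^1.5 = 1.71 * 3.6 * 0.110304

0.6790 m^3/s


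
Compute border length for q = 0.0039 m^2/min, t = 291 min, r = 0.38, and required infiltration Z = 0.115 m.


L = q*t/((1+r)*Z)
L = 0.0039*291/((1+0.38)*0.115)
L = 1.1349/0.1587

7.1512 m


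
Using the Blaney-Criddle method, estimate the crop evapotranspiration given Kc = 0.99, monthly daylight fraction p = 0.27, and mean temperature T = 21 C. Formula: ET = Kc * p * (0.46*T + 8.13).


ET = Kc * p * (0.46*T + 8.13)
ET = 0.99 * 0.27 * (0.46*21 + 8.13)
ET = 0.99 * 0.27 * 17.7900

4.7553 mm/day
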